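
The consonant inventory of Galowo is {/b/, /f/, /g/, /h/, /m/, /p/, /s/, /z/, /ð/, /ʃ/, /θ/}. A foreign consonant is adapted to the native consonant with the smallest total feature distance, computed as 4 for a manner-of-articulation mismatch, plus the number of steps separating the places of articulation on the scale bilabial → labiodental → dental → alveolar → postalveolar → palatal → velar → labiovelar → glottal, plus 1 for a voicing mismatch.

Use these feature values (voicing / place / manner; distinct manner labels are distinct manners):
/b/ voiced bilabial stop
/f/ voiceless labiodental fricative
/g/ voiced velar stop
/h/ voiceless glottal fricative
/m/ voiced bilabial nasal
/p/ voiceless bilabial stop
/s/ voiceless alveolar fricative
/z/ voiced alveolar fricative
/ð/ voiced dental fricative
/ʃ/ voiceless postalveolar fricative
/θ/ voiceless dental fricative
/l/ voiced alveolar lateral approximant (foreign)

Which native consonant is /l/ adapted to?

z

/z/ is closest: manner differs (lateral approximant→fricative, +4), place distance 0 (alveolar→alveolar), same voicing; total 4. Next closest is /s/ at distance 5.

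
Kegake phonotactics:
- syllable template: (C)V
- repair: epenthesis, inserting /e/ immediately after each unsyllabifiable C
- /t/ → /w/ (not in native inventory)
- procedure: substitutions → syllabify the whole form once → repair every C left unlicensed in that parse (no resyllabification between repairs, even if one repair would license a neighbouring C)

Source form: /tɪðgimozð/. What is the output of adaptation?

wɪðegimozeðe

Substitution: /t/ → /w/, giving /wɪðgimozð/.
The consonants /ð/, /z/, /ð/ cannot be parsed into a legal (C)V syllable (no codas are permitted; onsets are limited to one consonant).
Inserting the epenthetic vowel yields /ð/ → /ðe/, /z/ → /ze/, /ð/ → /ðe/.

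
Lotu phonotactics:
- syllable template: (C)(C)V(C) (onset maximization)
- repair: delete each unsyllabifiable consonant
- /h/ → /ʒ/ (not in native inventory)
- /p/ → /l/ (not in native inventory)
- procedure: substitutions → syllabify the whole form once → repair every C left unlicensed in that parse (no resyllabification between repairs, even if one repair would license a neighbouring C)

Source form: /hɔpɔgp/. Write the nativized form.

Substitution: /h/ → /ʒ/, /p/ → /l/, giving /ʒɔlɔgl/.
Syllabifying with onset maximization leaves /l/ stranded (at most one coda consonant is licensed; onsets may contain at most 2 consonants).
Each unlicensed consonant is deleted: /l/.

ʒɔlɔg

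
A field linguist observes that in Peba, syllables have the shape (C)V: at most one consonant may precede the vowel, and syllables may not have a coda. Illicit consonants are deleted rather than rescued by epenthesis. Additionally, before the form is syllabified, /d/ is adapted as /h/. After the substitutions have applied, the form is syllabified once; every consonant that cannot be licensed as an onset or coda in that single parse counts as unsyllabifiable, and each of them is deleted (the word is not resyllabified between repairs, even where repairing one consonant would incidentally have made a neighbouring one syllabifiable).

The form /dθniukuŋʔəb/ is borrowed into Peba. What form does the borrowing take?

niukuʔə

Substitution: /d/ → /h/, giving /hθniukuŋʔəb/.
Under (C)V, the unsyllabifiable consonants are /h/, /θ/, /ŋ/, /b/ (no codas are permitted; onsets are limited to one consonant).
Each unlicensed consonant is deleted: /h/, /θ/, /ŋ/, /b/.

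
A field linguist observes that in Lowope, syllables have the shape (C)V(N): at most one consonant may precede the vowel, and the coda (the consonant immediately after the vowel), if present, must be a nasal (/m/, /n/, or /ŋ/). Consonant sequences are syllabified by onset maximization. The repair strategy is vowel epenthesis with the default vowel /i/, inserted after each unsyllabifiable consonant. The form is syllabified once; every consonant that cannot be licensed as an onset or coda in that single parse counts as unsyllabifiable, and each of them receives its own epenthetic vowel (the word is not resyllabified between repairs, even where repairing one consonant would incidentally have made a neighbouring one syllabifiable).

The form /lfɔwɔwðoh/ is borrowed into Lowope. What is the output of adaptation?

Under (C)V(N), the unsyllabifiable consonants are /l/, /w/, /h/ (only a nasal (/m/, /n/, or /ŋ/) is licensed in coda position; onsets are limited to one consonant).
Each unlicensed consonant becomes the onset of a new syllable: /l/ → /li/, /w/ → /wi/, /h/ → /hi/.

lifɔwɔwiðohi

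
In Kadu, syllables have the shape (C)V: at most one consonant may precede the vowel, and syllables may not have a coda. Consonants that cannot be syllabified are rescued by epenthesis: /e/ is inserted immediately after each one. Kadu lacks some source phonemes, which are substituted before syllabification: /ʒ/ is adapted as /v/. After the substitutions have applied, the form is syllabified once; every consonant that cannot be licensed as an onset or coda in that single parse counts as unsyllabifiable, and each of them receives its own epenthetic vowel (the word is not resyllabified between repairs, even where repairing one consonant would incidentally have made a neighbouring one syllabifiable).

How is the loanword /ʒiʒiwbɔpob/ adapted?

Substitution: /ʒ/ → /v/, giving /viviwbɔpob/.
Under (C)V, the unsyllabifiable consonants are /w/, /b/ (no codas are permitted; onsets are limited to one consonant).
Epenthesis after each stranded consonant: /w/ → /we/, /b/ → /be/.

viviwebɔpobe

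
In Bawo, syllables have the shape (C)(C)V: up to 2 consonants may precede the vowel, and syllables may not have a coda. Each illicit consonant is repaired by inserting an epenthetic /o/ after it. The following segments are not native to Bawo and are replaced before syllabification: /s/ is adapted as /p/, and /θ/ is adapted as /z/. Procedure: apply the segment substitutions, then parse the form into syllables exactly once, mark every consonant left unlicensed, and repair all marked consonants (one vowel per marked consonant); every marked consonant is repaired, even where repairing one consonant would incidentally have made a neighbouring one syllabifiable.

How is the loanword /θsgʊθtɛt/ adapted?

zopgʊztɛto

Substitution: /θ/ → /z/, /s/ → /p/, giving /zpgʊztɛt/.
Under (C)(C)V, the unsyllabifiable consonants are /z/, /t/ (no codas are permitted; onsets may contain at most 2 consonants).
Inserting the epenthetic vowel yields /z/ → /zo/, /t/ → /to/.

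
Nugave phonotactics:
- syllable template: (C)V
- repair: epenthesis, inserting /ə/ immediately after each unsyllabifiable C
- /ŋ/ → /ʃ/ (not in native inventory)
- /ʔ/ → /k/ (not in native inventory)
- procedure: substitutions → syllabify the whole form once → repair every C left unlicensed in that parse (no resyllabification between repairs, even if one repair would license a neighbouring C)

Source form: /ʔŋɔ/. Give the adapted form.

Substitution: /ʔ/ → /k/, /ŋ/ → /ʃ/, giving /kʃɔ/.
Syllabifying with onset maximization leaves /k/ stranded (no codas are permitted; onsets are limited to one consonant).
Epenthesis after each stranded consonant: /k/ → /kə/.

kəʃɔ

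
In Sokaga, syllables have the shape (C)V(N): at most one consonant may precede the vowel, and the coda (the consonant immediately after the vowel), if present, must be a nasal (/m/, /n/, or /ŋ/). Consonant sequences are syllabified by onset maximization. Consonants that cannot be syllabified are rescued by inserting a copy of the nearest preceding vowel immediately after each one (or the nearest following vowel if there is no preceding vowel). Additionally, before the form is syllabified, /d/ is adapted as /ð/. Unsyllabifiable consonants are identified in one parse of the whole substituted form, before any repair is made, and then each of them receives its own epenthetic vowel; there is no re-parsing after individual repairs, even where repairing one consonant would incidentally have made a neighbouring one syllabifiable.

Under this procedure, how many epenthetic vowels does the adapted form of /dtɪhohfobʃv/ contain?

5

After substitution the input is /ðtɪhohfobʃv/.
The unsyllabifiable consonants are /ð/, /h/, /b/, /ʃ/, /v/; each receives one epenthetic vowel.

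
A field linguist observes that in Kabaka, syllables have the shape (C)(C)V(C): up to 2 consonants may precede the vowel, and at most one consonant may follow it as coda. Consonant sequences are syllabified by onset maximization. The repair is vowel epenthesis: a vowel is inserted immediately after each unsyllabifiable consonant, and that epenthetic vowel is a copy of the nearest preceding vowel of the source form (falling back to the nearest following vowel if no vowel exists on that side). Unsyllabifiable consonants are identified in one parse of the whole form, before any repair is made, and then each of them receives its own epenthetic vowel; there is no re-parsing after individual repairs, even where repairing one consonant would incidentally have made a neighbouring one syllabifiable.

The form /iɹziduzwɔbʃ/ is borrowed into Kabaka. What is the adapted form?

Syllabifying with onset maximization leaves /ʃ/ stranded (at most one coda consonant is licensed; onsets may contain at most 2 consonants).
Inserting the epenthetic vowel yields /ʃ/ → /ʃɔ/.

iɹziduzwɔbʃɔ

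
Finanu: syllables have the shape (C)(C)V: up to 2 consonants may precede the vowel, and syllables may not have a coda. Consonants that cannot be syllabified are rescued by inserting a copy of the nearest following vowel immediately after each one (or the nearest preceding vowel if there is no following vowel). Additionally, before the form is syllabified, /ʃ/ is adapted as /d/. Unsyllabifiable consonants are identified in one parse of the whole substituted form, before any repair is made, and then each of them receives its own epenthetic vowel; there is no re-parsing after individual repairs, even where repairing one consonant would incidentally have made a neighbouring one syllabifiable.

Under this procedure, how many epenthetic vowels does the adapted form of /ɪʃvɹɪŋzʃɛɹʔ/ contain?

4

After substitution the input is /ɪdvɹɪŋzdɛɹʔ/.
The unsyllabifiable consonants are /d/, /ŋ/, /ɹ/, /ʔ/; each receives one epenthetic vowel.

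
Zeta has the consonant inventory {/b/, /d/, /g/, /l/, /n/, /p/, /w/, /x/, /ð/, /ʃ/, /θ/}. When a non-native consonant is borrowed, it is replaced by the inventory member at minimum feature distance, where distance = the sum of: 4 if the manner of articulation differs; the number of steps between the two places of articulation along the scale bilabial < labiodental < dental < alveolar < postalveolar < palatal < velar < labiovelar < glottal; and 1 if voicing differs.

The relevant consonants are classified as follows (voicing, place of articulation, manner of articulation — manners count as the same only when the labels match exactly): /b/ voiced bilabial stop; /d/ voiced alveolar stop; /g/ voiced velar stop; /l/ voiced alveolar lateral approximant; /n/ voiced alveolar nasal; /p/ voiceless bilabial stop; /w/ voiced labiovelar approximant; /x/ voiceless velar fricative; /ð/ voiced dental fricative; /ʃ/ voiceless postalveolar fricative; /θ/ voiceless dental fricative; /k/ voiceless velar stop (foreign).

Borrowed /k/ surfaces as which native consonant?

/g/ is closest: same manner (stop), place distance 0 (velar→velar), voicing differs (+1); total 1. Next closest is /d/ at distance 4.

g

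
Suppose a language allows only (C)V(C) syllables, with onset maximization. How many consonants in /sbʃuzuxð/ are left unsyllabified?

3

The consonants /s/, /b/, /ð/ cannot be parsed into a legal (C)V(C) syllable (at most one coda consonant is licensed; onsets are limited to one consonant).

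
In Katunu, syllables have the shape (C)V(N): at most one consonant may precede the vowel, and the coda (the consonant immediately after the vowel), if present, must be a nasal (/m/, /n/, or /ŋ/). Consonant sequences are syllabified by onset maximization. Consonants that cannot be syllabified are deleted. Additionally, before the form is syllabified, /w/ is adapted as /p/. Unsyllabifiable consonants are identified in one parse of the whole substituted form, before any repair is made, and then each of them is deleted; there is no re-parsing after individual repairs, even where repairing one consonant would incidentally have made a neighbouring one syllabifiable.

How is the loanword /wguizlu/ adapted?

Substitution: /w/ → /p/, giving /pguizlu/.
Under (C)V(N), the unsyllabifiable consonants are /p/, /z/ (only a nasal (/m/, /n/, or /ŋ/) is licensed in coda position; onsets are limited to one consonant).
Each unlicensed consonant is deleted: /p/, /z/.

guilu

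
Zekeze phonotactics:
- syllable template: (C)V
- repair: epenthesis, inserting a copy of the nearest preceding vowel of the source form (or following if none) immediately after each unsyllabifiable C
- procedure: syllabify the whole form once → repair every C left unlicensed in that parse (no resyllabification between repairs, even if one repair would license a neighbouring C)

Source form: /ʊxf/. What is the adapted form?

The consonants /x/, /f/ cannot be parsed into a legal (C)V syllable (no codas are permitted; onsets are limited to one consonant).
Epenthesis after each stranded consonant: /x/ → /xʊ/, /f/ → /fʊ/.

ʊxʊfʊ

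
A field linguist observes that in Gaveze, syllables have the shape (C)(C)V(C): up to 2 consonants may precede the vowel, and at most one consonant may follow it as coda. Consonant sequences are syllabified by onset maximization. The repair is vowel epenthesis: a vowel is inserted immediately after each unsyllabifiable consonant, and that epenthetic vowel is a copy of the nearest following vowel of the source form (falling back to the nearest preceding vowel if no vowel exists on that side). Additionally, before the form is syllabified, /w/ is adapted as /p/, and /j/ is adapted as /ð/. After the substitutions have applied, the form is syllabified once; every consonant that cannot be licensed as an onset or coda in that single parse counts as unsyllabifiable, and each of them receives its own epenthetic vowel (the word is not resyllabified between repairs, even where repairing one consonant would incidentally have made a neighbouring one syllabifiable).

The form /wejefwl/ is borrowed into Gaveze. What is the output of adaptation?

peðefpele

Substitution: /w/ → /p/, /j/ → /ð/, giving /peðefpl/.
Syllabifying with onset maximization leaves /p/, /l/ stranded (at most one coda consonant is licensed; onsets may contain at most 2 consonants).
Inserting the epenthetic vowel yields /p/ → /pe/, /l/ → /le/.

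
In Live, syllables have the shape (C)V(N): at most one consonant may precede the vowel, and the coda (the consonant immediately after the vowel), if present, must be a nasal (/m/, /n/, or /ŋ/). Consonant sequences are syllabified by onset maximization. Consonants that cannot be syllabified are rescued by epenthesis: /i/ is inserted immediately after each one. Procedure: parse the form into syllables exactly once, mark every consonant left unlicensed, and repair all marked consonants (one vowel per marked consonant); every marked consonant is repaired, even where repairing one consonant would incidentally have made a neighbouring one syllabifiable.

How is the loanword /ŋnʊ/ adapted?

The consonants /ŋ/ cannot be parsed into a legal (C)V(N) syllable (only a nasal (/m/, /n/, or /ŋ/) is licensed in coda position; onsets are limited to one consonant).
Inserting the epenthetic vowel yields /ŋ/ → /ŋi/.

ŋinʊ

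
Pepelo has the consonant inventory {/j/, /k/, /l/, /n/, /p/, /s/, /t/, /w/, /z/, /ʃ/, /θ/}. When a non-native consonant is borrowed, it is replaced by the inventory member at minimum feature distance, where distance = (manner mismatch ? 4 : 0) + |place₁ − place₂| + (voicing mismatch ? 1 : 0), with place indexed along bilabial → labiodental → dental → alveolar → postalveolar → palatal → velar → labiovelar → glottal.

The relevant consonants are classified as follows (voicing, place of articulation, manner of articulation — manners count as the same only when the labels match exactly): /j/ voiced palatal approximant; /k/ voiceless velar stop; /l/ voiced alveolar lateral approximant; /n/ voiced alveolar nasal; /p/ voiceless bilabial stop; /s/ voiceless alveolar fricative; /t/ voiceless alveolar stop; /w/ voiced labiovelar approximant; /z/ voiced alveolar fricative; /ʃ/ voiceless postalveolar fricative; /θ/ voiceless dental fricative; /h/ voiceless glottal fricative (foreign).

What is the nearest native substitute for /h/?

ʃ

/ʃ/ is closest: same manner (fricative), place distance 4 (glottal→postalveolar), same voicing; total 4. Next closest is /s/ at distance 5.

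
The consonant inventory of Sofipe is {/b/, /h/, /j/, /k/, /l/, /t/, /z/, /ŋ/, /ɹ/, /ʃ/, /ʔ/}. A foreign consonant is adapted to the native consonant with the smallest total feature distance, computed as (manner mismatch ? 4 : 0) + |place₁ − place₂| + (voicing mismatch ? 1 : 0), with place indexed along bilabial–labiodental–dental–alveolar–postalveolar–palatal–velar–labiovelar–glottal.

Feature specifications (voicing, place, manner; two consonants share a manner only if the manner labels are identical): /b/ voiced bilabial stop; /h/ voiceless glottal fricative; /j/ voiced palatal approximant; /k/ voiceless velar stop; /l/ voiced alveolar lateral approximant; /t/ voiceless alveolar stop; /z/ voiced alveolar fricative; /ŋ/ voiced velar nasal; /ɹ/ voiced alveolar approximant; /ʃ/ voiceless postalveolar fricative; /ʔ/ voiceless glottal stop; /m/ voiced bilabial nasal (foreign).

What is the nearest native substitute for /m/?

b

/b/ is closest: manner differs (nasal→stop, +4), place distance 0 (bilabial→bilabial), same voicing; total 4. Next closest is /ŋ/ at distance 6.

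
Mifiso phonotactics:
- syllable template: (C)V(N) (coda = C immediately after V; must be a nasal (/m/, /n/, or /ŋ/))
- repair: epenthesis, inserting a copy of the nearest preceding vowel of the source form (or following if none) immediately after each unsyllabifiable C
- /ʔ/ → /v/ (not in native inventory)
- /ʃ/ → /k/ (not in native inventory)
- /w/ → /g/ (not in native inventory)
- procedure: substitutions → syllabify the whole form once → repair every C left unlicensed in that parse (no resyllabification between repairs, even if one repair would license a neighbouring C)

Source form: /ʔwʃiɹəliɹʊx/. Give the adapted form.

Substitution: /ʔ/ → /v/, /w/ → /g/, /ʃ/ → /k/, giving /vgkiɹəliɹʊx/.
Under (C)V(N), the unsyllabifiable consonants are /v/, /g/, /x/ (only a nasal (/m/, /n/, or /ŋ/) is licensed in coda position; onsets are limited to one consonant).
Each unlicensed consonant becomes the onset of a new syllable: /v/ → /vi/, /g/ → /gi/, /x/ → /xʊ/.

vigikiɹəliɹʊxʊ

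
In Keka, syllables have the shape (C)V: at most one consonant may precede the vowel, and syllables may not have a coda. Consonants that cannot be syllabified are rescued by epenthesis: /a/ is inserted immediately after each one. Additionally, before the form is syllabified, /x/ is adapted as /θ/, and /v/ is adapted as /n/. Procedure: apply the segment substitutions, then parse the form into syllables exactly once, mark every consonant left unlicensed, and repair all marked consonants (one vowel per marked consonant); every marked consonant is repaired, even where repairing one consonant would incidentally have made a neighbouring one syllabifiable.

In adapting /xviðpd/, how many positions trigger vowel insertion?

4

After substitution the input is /θniðpd/.
The unsyllabifiable consonants are /θ/, /ð/, /p/, /d/; each receives one epenthetic vowel.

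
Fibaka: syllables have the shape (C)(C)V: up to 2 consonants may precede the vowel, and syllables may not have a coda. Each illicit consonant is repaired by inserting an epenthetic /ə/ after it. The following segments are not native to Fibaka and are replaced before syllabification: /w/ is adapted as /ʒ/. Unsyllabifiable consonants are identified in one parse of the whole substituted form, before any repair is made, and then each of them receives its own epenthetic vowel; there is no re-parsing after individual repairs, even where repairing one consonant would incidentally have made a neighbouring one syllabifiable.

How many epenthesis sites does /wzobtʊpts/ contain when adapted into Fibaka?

3

After substitution the input is /ʒzobtʊpts/.
The unsyllabifiable consonants are /p/, /t/, /s/; each receives one epenthetic vowel.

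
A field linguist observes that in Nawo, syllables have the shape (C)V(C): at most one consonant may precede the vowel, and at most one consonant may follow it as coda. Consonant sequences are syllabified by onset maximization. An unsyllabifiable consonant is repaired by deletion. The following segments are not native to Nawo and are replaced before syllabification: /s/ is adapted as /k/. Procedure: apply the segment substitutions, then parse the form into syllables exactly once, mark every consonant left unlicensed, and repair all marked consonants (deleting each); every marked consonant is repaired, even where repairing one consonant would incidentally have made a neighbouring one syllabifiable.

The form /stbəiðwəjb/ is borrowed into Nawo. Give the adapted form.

Substitution: /s/ → /k/, giving /ktbəiðwəjb/.
Under (C)V(C), the unsyllabifiable consonants are /k/, /t/, /b/ (at most one coda consonant is licensed; onsets are limited to one consonant).
Each unlicensed consonant is deleted: /k/, /t/, /b/.

bəiðwəj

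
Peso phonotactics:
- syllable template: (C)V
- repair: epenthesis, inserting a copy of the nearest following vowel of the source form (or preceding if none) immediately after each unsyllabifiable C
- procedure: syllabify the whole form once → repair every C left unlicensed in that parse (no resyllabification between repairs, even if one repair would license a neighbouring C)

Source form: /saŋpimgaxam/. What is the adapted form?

Under (C)V, the unsyllabifiable consonants are /ŋ/, /m/, /m/ (no codas are permitted; onsets are limited to one consonant).
Epenthesis after each stranded consonant: /ŋ/ → /ŋi/, /m/ → /ma/, /m/ → /ma/.

saŋipimagaxama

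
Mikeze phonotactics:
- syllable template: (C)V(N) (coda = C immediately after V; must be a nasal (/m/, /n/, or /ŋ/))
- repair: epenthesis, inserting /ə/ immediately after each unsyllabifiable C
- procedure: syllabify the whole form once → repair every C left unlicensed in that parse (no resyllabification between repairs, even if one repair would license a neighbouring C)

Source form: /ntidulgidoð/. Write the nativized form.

Syllabifying with onset maximization leaves /n/, /l/, /ð/ stranded (only a nasal (/m/, /n/, or /ŋ/) is licensed in coda position; onsets are limited to one consonant).
Epenthesis after each stranded consonant: /n/ → /nə/, /l/ → /lə/, /ð/ → /ðə/.

nətiduləgidoðə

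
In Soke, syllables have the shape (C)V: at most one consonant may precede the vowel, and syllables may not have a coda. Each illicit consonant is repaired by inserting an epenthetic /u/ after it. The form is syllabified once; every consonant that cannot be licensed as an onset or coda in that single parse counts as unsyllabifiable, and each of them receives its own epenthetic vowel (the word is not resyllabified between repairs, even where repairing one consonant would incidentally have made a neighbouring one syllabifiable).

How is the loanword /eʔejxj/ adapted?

Under (C)V, the unsyllabifiable consonants are /j/, /x/, /j/ (no codas are permitted; onsets are limited to one consonant).
Inserting the epenthetic vowel yields /j/ → /ju/, /x/ → /xu/, /j/ → /ju/.

eʔejuxuju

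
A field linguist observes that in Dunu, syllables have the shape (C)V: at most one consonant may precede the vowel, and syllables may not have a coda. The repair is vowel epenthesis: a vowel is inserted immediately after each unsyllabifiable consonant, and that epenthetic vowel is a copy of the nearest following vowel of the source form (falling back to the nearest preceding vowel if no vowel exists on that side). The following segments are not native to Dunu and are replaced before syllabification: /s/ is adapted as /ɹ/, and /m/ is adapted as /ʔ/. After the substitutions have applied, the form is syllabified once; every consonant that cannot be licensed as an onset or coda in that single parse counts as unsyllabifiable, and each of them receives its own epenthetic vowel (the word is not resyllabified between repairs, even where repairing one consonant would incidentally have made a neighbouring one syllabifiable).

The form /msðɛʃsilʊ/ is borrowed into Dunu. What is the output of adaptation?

Substitution: /m/ → /ʔ/, /s/ → /ɹ/, giving /ʔɹðɛʃɹilʊ/.
Under (C)V, the unsyllabifiable consonants are /ʔ/, /ɹ/, /ʃ/ (no codas are permitted; onsets are limited to one consonant).
Inserting the epenthetic vowel yields /ʔ/ → /ʔɛ/, /ɹ/ → /ɹɛ/, /ʃ/ → /ʃi/.

ʔɛɹɛðɛʃiɹilʊ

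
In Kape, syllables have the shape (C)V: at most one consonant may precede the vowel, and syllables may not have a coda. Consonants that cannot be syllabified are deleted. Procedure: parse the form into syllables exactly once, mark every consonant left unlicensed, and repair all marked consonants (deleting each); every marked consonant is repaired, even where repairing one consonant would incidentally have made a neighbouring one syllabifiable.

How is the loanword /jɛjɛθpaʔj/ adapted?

jɛjɛpa

Under (C)V, the unsyllabifiable consonants are /θ/, /ʔ/, /j/ (no codas are permitted; onsets are limited to one consonant).
Each unlicensed consonant is deleted: /θ/, /ʔ/, /j/.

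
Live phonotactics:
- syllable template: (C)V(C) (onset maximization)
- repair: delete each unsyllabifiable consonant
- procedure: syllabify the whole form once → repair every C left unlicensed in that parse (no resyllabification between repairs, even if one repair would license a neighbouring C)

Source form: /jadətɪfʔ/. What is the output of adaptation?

jadətɪf

Under (C)V(C), the unsyllabifiable consonants are /ʔ/ (at most one coda consonant is licensed; onsets are limited to one consonant).
Deletion applies to /ʔ/.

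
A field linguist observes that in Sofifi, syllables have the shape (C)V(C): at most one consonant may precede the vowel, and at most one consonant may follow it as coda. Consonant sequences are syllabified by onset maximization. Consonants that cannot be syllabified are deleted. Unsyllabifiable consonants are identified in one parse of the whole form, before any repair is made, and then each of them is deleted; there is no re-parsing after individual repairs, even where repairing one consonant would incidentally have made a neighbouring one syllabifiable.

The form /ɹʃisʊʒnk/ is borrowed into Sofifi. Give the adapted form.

ʃisʊʒ

Under (C)V(C), the unsyllabifiable consonants are /ɹ/, /n/, /k/ (at most one coda consonant is licensed; onsets are limited to one consonant).
Deletion applies to /ɹ/, /n/, /k/.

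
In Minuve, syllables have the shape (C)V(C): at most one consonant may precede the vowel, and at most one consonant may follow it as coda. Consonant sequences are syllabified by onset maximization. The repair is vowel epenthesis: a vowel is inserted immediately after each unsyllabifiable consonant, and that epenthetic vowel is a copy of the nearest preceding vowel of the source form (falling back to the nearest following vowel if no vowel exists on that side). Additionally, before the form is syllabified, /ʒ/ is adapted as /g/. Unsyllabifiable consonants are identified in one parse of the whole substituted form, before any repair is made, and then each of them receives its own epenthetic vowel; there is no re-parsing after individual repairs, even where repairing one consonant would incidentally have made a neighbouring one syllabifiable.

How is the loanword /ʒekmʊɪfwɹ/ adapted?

gekmʊɪfwɪɹɪ

Substitution: /ʒ/ → /g/, giving /gekmʊɪfwɹ/.
The consonants /w/, /ɹ/ cannot be parsed into a legal (C)V(C) syllable (at most one coda consonant is licensed; onsets are limited to one consonant).
Each unlicensed consonant becomes the onset of a new syllable: /w/ → /wɪ/, /ɹ/ → /ɹɪ/.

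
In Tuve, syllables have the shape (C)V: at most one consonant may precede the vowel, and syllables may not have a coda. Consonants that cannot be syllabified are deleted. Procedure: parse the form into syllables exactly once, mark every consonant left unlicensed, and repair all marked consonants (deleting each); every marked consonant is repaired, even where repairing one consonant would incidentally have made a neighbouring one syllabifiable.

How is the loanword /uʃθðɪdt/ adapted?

uðɪ

Syllabifying with onset maximization leaves /ʃ/, /θ/, /d/, /t/ stranded (no codas are permitted; onsets are limited to one consonant).
Each unlicensed consonant is deleted: /ʃ/, /θ/, /d/, /t/.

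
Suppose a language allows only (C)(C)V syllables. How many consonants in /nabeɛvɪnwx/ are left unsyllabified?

3

The consonants /n/, /w/, /x/ cannot be parsed into a legal (C)(C)V syllable (no codas are permitted; onsets may contain at most 2 consonants).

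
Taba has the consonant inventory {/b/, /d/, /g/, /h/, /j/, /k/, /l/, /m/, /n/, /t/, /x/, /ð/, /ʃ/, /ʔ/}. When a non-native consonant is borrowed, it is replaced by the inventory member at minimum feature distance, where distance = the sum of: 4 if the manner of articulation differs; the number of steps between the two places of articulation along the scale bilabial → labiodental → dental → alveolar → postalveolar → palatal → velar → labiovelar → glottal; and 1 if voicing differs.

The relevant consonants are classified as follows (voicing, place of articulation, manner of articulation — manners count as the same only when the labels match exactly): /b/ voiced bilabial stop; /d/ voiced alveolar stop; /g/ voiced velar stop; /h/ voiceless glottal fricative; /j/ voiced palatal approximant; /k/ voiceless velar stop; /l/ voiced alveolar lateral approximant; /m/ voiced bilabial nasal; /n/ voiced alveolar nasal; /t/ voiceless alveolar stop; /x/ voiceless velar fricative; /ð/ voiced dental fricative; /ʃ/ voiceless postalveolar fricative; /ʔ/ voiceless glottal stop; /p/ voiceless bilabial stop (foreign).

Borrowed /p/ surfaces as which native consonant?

b

/b/ is closest: same manner (stop), place distance 0 (bilabial→bilabial), voicing differs (+1); total 1. Next closest is /t/ at distance 3.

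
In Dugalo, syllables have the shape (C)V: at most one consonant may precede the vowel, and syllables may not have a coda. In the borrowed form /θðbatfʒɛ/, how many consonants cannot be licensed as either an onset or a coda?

4

The consonants /θ/, /ð/, /t/, /f/ cannot be parsed into a legal (C)V syllable (no codas are permitted; onsets are limited to one consonant).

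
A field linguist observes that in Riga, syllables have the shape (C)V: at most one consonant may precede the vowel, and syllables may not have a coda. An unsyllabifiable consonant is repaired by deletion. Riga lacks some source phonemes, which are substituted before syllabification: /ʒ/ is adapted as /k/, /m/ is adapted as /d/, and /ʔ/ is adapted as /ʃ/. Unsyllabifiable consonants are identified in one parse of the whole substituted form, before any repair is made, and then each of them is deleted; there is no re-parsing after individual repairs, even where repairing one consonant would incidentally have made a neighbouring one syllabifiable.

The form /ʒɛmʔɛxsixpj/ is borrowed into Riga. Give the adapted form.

Substitution: /ʒ/ → /k/, /m/ → /d/, /ʔ/ → /ʃ/, giving /kɛdʃɛxsixpj/.
Syllabifying with onset maximization leaves /d/, /x/, /x/, /p/, /j/ stranded (no codas are permitted; onsets are limited to one consonant).
Each unlicensed consonant is deleted: /d/, /x/, /x/, /p/, /j/.

kɛʃɛsi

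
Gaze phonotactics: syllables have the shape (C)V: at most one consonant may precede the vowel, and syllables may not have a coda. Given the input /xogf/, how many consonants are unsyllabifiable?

2

The consonants /g/, /f/ cannot be parsed into a legal (C)V syllable (no codas are permitted; onsets are limited to one consonant).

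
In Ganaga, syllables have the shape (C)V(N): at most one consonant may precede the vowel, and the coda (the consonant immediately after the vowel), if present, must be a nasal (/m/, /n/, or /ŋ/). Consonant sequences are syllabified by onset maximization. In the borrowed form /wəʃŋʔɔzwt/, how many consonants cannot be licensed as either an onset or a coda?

5

Under (C)V(N), the unsyllabifiable consonants are /ʃ/, /ŋ/, /z/, /w/, /t/ (only a nasal (/m/, /n/, or /ŋ/) is licensed in coda position; onsets are limited to one consonant).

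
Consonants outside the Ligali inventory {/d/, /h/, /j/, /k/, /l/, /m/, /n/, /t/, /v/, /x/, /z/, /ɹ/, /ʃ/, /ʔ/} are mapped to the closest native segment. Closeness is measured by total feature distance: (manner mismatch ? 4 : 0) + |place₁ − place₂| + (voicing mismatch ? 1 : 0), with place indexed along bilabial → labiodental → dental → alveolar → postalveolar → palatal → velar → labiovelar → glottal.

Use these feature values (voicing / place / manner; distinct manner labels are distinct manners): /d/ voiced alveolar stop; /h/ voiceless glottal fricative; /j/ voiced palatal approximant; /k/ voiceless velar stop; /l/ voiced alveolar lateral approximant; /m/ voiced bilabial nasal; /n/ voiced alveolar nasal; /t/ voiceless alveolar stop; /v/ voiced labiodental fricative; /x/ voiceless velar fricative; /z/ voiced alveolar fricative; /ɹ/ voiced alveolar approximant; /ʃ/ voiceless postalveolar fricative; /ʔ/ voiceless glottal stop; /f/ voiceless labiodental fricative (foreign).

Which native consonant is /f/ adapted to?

/v/ is closest: same manner (fricative), place distance 0 (labiodental→labiodental), voicing differs (+1); total 1. Next closest is /z/ at distance 3.

v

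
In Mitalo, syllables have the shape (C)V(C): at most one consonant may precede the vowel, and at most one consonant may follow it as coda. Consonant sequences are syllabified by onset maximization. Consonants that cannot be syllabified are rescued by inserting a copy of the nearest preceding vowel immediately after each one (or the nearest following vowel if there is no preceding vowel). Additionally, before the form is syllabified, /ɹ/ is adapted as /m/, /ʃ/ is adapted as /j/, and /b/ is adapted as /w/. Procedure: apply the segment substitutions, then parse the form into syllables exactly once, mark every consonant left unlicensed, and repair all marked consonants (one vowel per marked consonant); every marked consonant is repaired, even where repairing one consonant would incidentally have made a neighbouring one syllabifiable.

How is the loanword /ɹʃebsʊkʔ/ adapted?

mejewsʊkʔʊ

Substitution: /ɹ/ → /m/, /ʃ/ → /j/, /b/ → /w/, giving /mjewsʊkʔ/.
Under (C)V(C), the unsyllabifiable consonants are /m/, /ʔ/ (at most one coda consonant is licensed; onsets are limited to one consonant).
Inserting the epenthetic vowel yields /m/ → /me/, /ʔ/ → /ʔʊ/.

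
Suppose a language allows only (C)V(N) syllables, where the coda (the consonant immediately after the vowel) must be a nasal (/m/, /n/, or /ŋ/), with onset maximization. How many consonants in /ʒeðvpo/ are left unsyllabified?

2

Under (C)V(N), the unsyllabifiable consonants are /ð/, /v/ (only a nasal (/m/, /n/, or /ŋ/) is licensed in coda position; onsets are limited to one consonant).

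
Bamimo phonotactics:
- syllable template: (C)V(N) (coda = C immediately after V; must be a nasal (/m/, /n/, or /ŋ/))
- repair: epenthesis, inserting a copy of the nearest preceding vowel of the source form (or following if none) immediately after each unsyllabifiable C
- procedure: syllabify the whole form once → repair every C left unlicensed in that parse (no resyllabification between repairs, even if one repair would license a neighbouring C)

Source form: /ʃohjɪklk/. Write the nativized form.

ʃohojɪkɪlɪkɪ

The consonants /h/, /k/, /l/, /k/ cannot be parsed into a legal (C)V(N) syllable (only a nasal (/m/, /n/, or /ŋ/) is licensed in coda position; onsets are limited to one consonant).
Inserting the epenthetic vowel yields /h/ → /ho/, /k/ → /kɪ/, /l/ → /lɪ/, /k/ → /kɪ/.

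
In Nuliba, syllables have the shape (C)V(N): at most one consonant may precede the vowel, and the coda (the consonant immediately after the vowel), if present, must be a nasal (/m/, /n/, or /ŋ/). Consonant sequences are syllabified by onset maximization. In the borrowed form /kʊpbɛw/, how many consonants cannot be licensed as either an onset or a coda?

The consonants /p/, /w/ cannot be parsed into a legal (C)V(N) syllable (only a nasal (/m/, /n/, or /ŋ/) is licensed in coda position; onsets are limited to one consonant).

2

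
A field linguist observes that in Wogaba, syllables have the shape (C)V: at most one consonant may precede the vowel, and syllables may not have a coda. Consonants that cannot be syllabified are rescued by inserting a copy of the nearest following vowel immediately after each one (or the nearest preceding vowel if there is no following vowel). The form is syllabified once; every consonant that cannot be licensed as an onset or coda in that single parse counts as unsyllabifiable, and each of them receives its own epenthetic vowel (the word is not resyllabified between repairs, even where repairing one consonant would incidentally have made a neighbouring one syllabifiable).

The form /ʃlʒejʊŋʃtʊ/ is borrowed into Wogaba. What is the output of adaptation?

ʃeleʒejʊŋʊʃʊtʊ

Under (C)V, the unsyllabifiable consonants are /ʃ/, /l/, /ŋ/, /ʃ/ (no codas are permitted; onsets are limited to one consonant).
Each unlicensed consonant becomes the onset of a new syllable: /ʃ/ → /ʃe/, /l/ → /le/, /ŋ/ → /ŋʊ/, /ʃ/ → /ʃʊ/.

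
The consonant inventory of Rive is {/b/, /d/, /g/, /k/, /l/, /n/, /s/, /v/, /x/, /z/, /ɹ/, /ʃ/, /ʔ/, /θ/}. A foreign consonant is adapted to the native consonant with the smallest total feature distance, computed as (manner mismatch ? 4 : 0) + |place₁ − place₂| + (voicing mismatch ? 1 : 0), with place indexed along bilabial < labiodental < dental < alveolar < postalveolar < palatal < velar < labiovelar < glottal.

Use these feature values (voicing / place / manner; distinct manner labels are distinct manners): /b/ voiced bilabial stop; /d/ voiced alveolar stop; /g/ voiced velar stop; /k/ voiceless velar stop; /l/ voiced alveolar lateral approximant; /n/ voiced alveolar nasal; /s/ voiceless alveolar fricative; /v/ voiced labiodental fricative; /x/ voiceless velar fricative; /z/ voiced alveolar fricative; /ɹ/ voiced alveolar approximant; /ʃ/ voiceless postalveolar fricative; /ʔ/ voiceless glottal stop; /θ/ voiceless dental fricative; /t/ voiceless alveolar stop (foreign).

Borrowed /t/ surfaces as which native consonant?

/d/ is closest: same manner (stop), place distance 0 (alveolar→alveolar), voicing differs (+1); total 1. Next closest is /k/ at distance 3.

d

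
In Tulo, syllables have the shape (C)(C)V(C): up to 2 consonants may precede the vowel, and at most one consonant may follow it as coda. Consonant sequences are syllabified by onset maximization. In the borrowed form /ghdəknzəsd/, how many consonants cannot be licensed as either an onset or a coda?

The consonants /g/, /d/ cannot be parsed into a legal (C)(C)V(C) syllable (at most one coda consonant is licensed; onsets may contain at most 2 consonants).

2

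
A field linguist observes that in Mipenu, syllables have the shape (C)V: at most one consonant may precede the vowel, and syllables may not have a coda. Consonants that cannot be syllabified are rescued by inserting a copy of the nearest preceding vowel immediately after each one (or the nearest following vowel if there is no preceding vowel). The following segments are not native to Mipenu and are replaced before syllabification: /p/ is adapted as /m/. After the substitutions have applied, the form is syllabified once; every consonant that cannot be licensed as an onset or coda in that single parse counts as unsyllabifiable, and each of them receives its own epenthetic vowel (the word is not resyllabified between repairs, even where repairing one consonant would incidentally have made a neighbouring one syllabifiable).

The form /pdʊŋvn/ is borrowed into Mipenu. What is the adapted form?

mʊdʊŋʊvʊnʊ

Substitution: /p/ → /m/, giving /mdʊŋvn/.
Under (C)V, the unsyllabifiable consonants are /m/, /ŋ/, /v/, /n/ (no codas are permitted; onsets are limited to one consonant).
Inserting the epenthetic vowel yields /m/ → /mʊ/, /ŋ/ → /ŋʊ/, /v/ → /vʊ/, /n/ → /nʊ/.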